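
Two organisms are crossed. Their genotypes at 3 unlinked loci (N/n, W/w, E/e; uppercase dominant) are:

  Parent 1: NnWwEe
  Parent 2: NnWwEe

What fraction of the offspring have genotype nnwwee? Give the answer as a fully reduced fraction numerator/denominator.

P(nnwwee) = 1/64

NnWwEe gametes: NWE×1, NWe×1, NwE×1, Nwe×1, nWE×1, nWe×1, nwE×1, nwe×1
NnWwEe gametes: NWE×1, NWe×1, NwE×1, Nwe×1, nWE×1, nWe×1, nwE×1, nwe×1
NnWwEe×NnWwEe grid (8·8=64): NNWWEE=1 NNWWEe=2 NNWWee=1 NNWwEE=2 NNWwEe=4 NNWwee=2 NNwwEE=1 NNwwEe=2 NNwwee=1 NnWWEE=2 NnWWEe=4 NnWWee=2 NnWwEE=4 NnWwEe=8 NnWwee=4 NnwwEE=2 NnwwEe=4 Nnwwee=2 nnWWEE=1 nnWWEe=2 nnWWee=1 nnWwEE=2 nnWwEe=4 nnWwee=2 nnwwEE=1 nnwwEe=2 nnwwee=1
nnwwee hits 1/64; gcd=1; 1÷1/64÷1 = 1/64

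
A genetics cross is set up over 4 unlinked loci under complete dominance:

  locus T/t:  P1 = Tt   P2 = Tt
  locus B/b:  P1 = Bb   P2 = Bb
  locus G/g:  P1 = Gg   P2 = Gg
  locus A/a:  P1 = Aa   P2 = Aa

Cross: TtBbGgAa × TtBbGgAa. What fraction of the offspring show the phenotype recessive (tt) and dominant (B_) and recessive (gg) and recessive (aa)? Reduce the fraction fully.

P(tt B_ gg aa) = 3/256

TtBbGgAa gametes: TBGA×1, TBGa×1, TBgA×1, TBga×1, TbGA×1, TbGa×1, TbgA×1, Tbga×1, tBGA×1, tBGa×1, tBgA×1, tBga×1, tbGA×1, tbGa×1, tbgA×1, tbga×1
TtBbGgAa gametes: TBGA×1, TBGa×1, TBgA×1, TBga×1, TbGA×1, TbGa×1, TbgA×1, Tbga×1, tBGA×1, tBGa×1, tBgA×1, tBga×1, tbGA×1, tbGa×1, tbgA×1, tbga×1
TtBbGgAa×TtBbGgAa grid (16·16=256): TTBBGGAA=1 TTBBGGAa=2 TTBBGGaa=1 TTBBGgAA=2 TTBBGgAa=4 TTBBGgaa=2 TTBBggAA=1 TTBBggAa=2 TTBBggaa=1 TTBbGGAA=2 TTBbGGAa=4 TTBbGGaa=2 TTBbGgAA=4 TTBbGgAa=8 TTBbGgaa=4 TTBbggAA=2 TTBbggAa=4 TTBbggaa=2 TTbbGGAA=1 TTbbGGAa=2 TTbbGGaa=1 TTbbGgAA=2 TTbbGgAa=4 TTbbGgaa=2 TTbbggAA=1 TTbbggAa=2 TTbbggaa=1 TtBBGGAA=2 TtBBGGAa=4 TtBBGGaa=2 TtBBGgAA=4 TtBBGgAa=8 TtBBGgaa=4 TtBBggAA=2 TtBBggAa=4 TtBBggaa=2 TtBbGGAA=4 TtBbGGAa=8 TtBbGGaa=4 TtBbGgAA=8 TtBbGgAa=16 TtBbGgaa=8 TtBbggAA=4 TtBbggAa=8 TtBbggaa=4 TtbbGGAA=2 TtbbGGAa=4 TtbbGGaa=2 TtbbGgAA=4 TtbbGgAa=8 TtbbGgaa=4 TtbbggAA=2 TtbbggAa=4 Ttbbggaa=2 ttBBGGAA=1 ttBBGGAa=2 ttBBGGaa=1 ttBBGgAA=2 ttBBGgAa=4 ttBBGgaa=2 ttBBggAA=1 ttBBggAa=2 ttBBggaa=1 ttBbGGAA=2 ttBbGGAa=4 ttBbGGaa=2 ttBbGgAA=4 ttBbGgAa=8 ttBbGgaa=4 ttBbggAA=2 ttBbggAa=4 ttBbggaa=2 ttbbGGAA=1 ttbbGGAa=2 ttbbGGaa=1 ttbbGgAA=2 ttbbGgAa=4 ttbbGgaa=2 ttbbggAA=1 ttbbggAa=2 ttbbggaa=1
tt B_ gg aa hits 3/256; gcd=1; 3÷1/256÷1 = 3/256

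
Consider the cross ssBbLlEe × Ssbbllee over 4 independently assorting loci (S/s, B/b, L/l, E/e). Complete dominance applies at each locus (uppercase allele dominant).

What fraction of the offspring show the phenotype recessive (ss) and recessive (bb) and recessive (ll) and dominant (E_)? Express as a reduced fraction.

ssBbLlEe gametes: sBLE×2, sBLe×2, sBlE×2, sBle×2, sbLE×2, sbLe×2, sblE×2, sble×2
Ssbbllee gametes: Sble×8, sble×8
ssBbLlEe×Ssbbllee grid (16·16=256): SsBbLlEe=16 SsBbLlee=16 SsBbllEe=16 SsBbllee=16 SsbbLlEe=16 SsbbLlee=16 SsbbllEe=16 Ssbbllee=16 ssBbLlEe=16 ssBbLlee=16 ssBbllEe=16 ssBbllee=16 ssbbLlEe=16 ssbbLlee=16 ssbbllEe=16 ssbbllee=16
ss bb ll E_ hits 16/256; gcd=16; 16÷16/256÷16 = 1/16

P(ss bb ll E_) = 1/16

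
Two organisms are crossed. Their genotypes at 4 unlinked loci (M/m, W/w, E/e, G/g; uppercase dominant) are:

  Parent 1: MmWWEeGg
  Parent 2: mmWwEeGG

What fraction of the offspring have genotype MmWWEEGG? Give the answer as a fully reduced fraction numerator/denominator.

MmWWEeGg gametes: MWEG×2, MWEg×2, MWeG×2, MWeg×2, mWEG×2, mWEg×2, mWeG×2, mWeg×2
mmWwEeGG gametes: mWEG×4, mWeG×4, mwEG×4, mweG×4
MmWWEeGg×mmWwEeGG grid (16·16=256): MmWWEEGG=8 MmWWEEGg=8 MmWWEeGG=16 MmWWEeGg=16 MmWWeeGG=8 MmWWeeGg=8 MmWwEEGG=8 MmWwEEGg=8 MmWwEeGG=16 MmWwEeGg=16 MmWweeGG=8 MmWweeGg=8 mmWWEEGG=8 mmWWEEGg=8 mmWWEeGG=16 mmWWEeGg=16 mmWWeeGG=8 mmWWeeGg=8 mmWwEEGG=8 mmWwEEGg=8 mmWwEeGG=16 mmWwEeGg=16 mmWweeGG=8 mmWweeGg=8
MmWWEEGG hits 8/256; gcd=8; 8÷8/256÷8 = 1/32

P(MmWWEEGG) = 1/32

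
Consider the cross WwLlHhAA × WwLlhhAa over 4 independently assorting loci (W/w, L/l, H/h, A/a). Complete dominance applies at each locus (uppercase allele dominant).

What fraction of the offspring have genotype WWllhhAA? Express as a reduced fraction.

WwLlHhAA gametes: WLHA×2, WLhA×2, WlHA×2, WlhA×2, wLHA×2, wLhA×2, wlHA×2, wlhA×2
WwLlhhAa gametes: WLhA×2, WLha×2, WlhA×2, Wlha×2, wLhA×2, wLha×2, wlhA×2, wlha×2
WwLlHhAA×WwLlhhAa grid (16·16=256): WWLLHhAA=4 WWLLHhAa=4 WWLLhhAA=4 WWLLhhAa=4 WWLlHhAA=8 WWLlHhAa=8 WWLlhhAA=8 WWLlhhAa=8 WWllHhAA=4 WWllHhAa=4 WWllhhAA=4 WWllhhAa=4 WwLLHhAA=8 WwLLHhAa=8 WwLLhhAA=8 WwLLhhAa=8 WwLlHhAA=16 WwLlHhAa=16 WwLlhhAA=16 WwLlhhAa=16 WwllHhAA=8 WwllHhAa=8 WwllhhAA=8 WwllhhAa=8 wwLLHhAA=4 wwLLHhAa=4 wwLLhhAA=4 wwLLhhAa=4 wwLlHhAA=8 wwLlHhAa=8 wwLlhhAA=8 wwLlhhAa=8 wwllHhAA=4 wwllHhAa=4 wwllhhAA=4 wwllhhAa=4
WWllhhAA hits 4/256; gcd=4; 4÷4/256÷4 = 1/64

P(WWllhhAA) = 1/64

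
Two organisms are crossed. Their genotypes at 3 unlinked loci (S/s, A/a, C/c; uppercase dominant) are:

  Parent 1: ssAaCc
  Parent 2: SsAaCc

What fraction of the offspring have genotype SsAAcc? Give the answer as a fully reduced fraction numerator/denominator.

ssAaCc gametes: sAC×2, sAc×2, saC×2, sac×2
SsAaCc gametes: SAC×1, SAc×1, SaC×1, Sac×1, sAC×1, sAc×1, saC×1, sac×1
ssAaCc×SsAaCc grid (8·8=64): SsAACC=2 SsAACc=4 SsAAcc=2 SsAaCC=4 SsAaCc=8 SsAacc=4 SsaaCC=2 SsaaCc=4 Ssaacc=2 ssAACC=2 ssAACc=4 ssAAcc=2 ssAaCC=4 ssAaCc=8 ssAacc=4 ssaaCC=2 ssaaCc=4 ssaacc=2
SsAAcc hits 2/64; gcd=2; 2÷2/64÷2 = 1/32

P(SsAAcc) = 1/32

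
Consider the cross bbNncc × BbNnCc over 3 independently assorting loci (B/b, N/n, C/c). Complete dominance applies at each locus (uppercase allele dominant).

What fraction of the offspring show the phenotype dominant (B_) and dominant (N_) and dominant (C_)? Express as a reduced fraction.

P(B_ N_ C_) = 3/16

bbNncc gametes: bNc×4, bnc×4
BbNnCc gametes: BNC×1, BNc×1, BnC×1, Bnc×1, bNC×1, bNc×1, bnC×1, bnc×1
bbNncc×BbNnCc grid (8·8=64): BbNNCc=4 BbNNcc=4 BbNnCc=8 BbNncc=8 BbnnCc=4 Bbnncc=4 bbNNCc=4 bbNNcc=4 bbNnCc=8 bbNncc=8 bbnnCc=4 bbnncc=4
B_ N_ C_ hits 12/64; gcd=4; 12÷4/64÷4 = 3/16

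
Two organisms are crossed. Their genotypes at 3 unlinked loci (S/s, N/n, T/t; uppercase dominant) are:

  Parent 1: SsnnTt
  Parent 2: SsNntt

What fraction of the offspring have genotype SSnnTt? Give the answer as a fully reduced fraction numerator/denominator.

SsnnTt gametes: SnT×2, Snt×2, snT×2, snt×2
SsNntt gametes: SNt×2, Snt×2, sNt×2, snt×2
SsnnTt×SsNntt grid (8·8=64): SSNnTt=4 SSNntt=4 SSnnTt=4 SSnntt=4 SsNnTt=8 SsNntt=8 SsnnTt=8 Ssnntt=8 ssNnTt=4 ssNntt=4 ssnnTt=4 ssnntt=4
SSnnTt hits 4/64; gcd=4; 4÷4/64÷4 = 1/16

P(SSnnTt) = 1/16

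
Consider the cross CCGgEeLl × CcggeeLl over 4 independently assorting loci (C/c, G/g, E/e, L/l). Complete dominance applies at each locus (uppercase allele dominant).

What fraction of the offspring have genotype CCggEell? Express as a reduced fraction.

CCGgEeLl gametes: CGEL×2, CGEl×2, CGeL×2, CGel×2, CgEL×2, CgEl×2, CgeL×2, Cgel×2
CcggeeLl gametes: CgeL×4, Cgel×4, cgeL×4, cgel×4
CCGgEeLl×CcggeeLl grid (16·16=256): CCGgEeLL=8 CCGgEeLl=16 CCGgEell=8 CCGgeeLL=8 CCGgeeLl=16 CCGgeell=8 CCggEeLL=8 CCggEeLl=16 CCggEell=8 CCggeeLL=8 CCggeeLl=16 CCggeell=8 CcGgEeLL=8 CcGgEeLl=16 CcGgEell=8 CcGgeeLL=8 CcGgeeLl=16 CcGgeell=8 CcggEeLL=8 CcggEeLl=16 CcggEell=8 CcggeeLL=8 CcggeeLl=16 Ccggeell=8
CCggEell hits 8/256; gcd=8; 8÷8/256÷8 = 1/32

P(CCggEell) = 1/32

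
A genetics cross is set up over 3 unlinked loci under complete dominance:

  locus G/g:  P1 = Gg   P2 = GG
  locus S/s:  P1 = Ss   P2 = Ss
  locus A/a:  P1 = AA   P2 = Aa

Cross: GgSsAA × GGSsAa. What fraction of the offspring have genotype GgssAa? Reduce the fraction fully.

P(GgssAa) = 1/16

GgSsAA gametes: GSA×2, GsA×2, gSA×2, gsA×2
GGSsAa gametes: GSA×2, GSa×2, GsA×2, Gsa×2
GgSsAA×GGSsAa grid (8·8=64): GGSSAA=4 GGSSAa=4 GGSsAA=8 GGSsAa=8 GGssAA=4 GGssAa=4 GgSSAA=4 GgSSAa=4 GgSsAA=8 GgSsAa=8 GgssAA=4 GgssAa=4
GgssAa hits 4/64; gcd=4; 4÷4/64÷4 = 1/16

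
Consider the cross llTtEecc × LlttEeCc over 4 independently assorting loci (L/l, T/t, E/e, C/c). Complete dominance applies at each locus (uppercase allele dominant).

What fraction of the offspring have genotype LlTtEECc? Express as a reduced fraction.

llTtEecc gametes: lTEc×4, lTec×4, ltEc×4, ltec×4
LlttEeCc gametes: LtEC×2, LtEc×2, LteC×2, Ltec×2, ltEC×2, ltEc×2, lteC×2, ltec×2
llTtEecc×LlttEeCc grid (16·16=256): LlTtEECc=8 LlTtEEcc=8 LlTtEeCc=16 LlTtEecc=16 LlTteeCc=8 LlTteecc=8 LlttEECc=8 LlttEEcc=8 LlttEeCc=16 LlttEecc=16 LltteeCc=8 Lltteecc=8 llTtEECc=8 llTtEEcc=8 llTtEeCc=16 llTtEecc=16 llTteeCc=8 llTteecc=8 llttEECc=8 llttEEcc=8 llttEeCc=16 llttEecc=16 lltteeCc=8 lltteecc=8
LlTtEECc hits 8/256; gcd=8; 8÷8/256÷8 = 1/32

P(LlTtEECc) = 1/32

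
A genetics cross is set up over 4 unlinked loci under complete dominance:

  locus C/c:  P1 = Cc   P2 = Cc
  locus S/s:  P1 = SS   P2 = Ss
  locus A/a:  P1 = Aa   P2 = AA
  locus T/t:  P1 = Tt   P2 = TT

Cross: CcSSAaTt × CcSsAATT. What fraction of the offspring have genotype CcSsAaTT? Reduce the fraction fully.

CcSSAaTt gametes: CSAT×2, CSAt×2, CSaT×2, CSat×2, cSAT×2, cSAt×2, cSaT×2, cSat×2
CcSsAATT gametes: CSAT×4, CsAT×4, cSAT×4, csAT×4
CcSSAaTt×CcSsAATT grid (16·16=256): CCSSAATT=8 CCSSAATt=8 CCSSAaTT=8 CCSSAaTt=8 CCSsAATT=8 CCSsAATt=8 CCSsAaTT=8 CCSsAaTt=8 CcSSAATT=16 CcSSAATt=16 CcSSAaTT=16 CcSSAaTt=16 CcSsAATT=16 CcSsAATt=16 CcSsAaTT=16 CcSsAaTt=16 ccSSAATT=8 ccSSAATt=8 ccSSAaTT=8 ccSSAaTt=8 ccSsAATT=8 ccSsAATt=8 ccSsAaTT=8 ccSsAaTt=8
CcSsAaTT hits 16/256; gcd=16; 16÷16/256÷16 = 1/16

P(CcSsAaTT) = 1/16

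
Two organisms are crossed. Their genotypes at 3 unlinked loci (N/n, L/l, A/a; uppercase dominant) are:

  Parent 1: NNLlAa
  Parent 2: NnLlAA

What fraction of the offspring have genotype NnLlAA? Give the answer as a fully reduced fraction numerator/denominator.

NNLlAa gametes: NLA×2, NLa×2, NlA×2, Nla×2
NnLlAA gametes: NLA×2, NlA×2, nLA×2, nlA×2
NNLlAa×NnLlAA grid (8·8=64): NNLLAA=4 NNLLAa=4 NNLlAA=8 NNLlAa=8 NNllAA=4 NNllAa=4 NnLLAA=4 NnLLAa=4 NnLlAA=8 NnLlAa=8 NnllAA=4 NnllAa=4
NnLlAA hits 8/64; gcd=8; 8÷8/64÷8 = 1/8

P(NnLlAA) = 1/8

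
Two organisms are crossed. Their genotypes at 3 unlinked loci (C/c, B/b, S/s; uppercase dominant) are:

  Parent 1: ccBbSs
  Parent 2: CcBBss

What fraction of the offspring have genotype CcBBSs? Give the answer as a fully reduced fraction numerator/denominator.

ccBbSs gametes: cBS×2, cBs×2, cbS×2, cbs×2
CcBBss gametes: CBs×4, cBs×4
ccBbSs×CcBBss grid (8·8=64): CcBBSs=8 CcBBss=8 CcBbSs=8 CcBbss=8 ccBBSs=8 ccBBss=8 ccBbSs=8 ccBbss=8
CcBBSs hits 8/64; gcd=8; 8÷8/64÷8 = 1/8

P(CcBBSs) = 1/8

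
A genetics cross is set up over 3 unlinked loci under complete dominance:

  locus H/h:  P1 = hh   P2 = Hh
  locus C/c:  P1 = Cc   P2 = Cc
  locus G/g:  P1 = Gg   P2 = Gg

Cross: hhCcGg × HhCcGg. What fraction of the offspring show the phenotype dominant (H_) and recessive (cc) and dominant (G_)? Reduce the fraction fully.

P(H_ cc G_) = 3/32

hhCcGg gametes: hCG×2, hCg×2, hcG×2, hcg×2
HhCcGg gametes: HCG×1, HCg×1, HcG×1, Hcg×1, hCG×1, hCg×1, hcG×1, hcg×1
hhCcGg×HhCcGg grid (8·8=64): HhCCGG=2 HhCCGg=4 HhCCgg=2 HhCcGG=4 HhCcGg=8 HhCcgg=4 HhccGG=2 HhccGg=4 Hhccgg=2 hhCCGG=2 hhCCGg=4 hhCCgg=2 hhCcGG=4 hhCcGg=8 hhCcgg=4 hhccGG=2 hhccGg=4 hhccgg=2
H_ cc G_ hits 6/64; gcd=2; 6÷2/64÷2 = 3/32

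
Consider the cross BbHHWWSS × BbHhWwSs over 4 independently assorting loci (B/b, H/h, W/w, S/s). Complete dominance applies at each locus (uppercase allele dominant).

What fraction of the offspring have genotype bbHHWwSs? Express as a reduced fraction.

P(bbHHWwSs) = 1/32

BbHHWWSS gametes: BHWS×8, bHWS×8
BbHhWwSs gametes: BHWS×1, BHWs×1, BHwS×1, BHws×1, BhWS×1, BhWs×1, BhwS×1, Bhws×1, bHWS×1, bHWs×1, bHwS×1, bHws×1, bhWS×1, bhWs×1, bhwS×1, bhws×1
BbHHWWSS×BbHhWwSs grid (16·16=256): BBHHWWSS=8 BBHHWWSs=8 BBHHWwSS=8 BBHHWwSs=8 BBHhWWSS=8 BBHhWWSs=8 BBHhWwSS=8 BBHhWwSs=8 BbHHWWSS=16 BbHHWWSs=16 BbHHWwSS=16 BbHHWwSs=16 BbHhWWSS=16 BbHhWWSs=16 BbHhWwSS=16 BbHhWwSs=16 bbHHWWSS=8 bbHHWWSs=8 bbHHWwSS=8 bbHHWwSs=8 bbHhWWSS=8 bbHhWWSs=8 bbHhWwSS=8 bbHhWwSs=8
bbHHWwSs hits 8/256; gcd=8; 8÷8/256÷8 = 1/32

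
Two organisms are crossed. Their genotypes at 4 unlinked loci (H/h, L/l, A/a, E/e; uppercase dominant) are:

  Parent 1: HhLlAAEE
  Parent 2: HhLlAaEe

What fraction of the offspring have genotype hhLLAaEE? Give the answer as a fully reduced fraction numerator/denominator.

HhLlAAEE gametes: HLAE×4, HlAE×4, hLAE×4, hlAE×4
HhLlAaEe gametes: HLAE×1, HLAe×1, HLaE×1, HLae×1, HlAE×1, HlAe×1, HlaE×1, Hlae×1, hLAE×1, hLAe×1, hLaE×1, hLae×1, hlAE×1, hlAe×1, hlaE×1, hlae×1
HhLlAAEE×HhLlAaEe grid (16·16=256): HHLLAAEE=4 HHLLAAEe=4 HHLLAaEE=4 HHLLAaEe=4 HHLlAAEE=8 HHLlAAEe=8 HHLlAaEE=8 HHLlAaEe=8 HHllAAEE=4 HHllAAEe=4 HHllAaEE=4 HHllAaEe=4 HhLLAAEE=8 HhLLAAEe=8 HhLLAaEE=8 HhLLAaEe=8 HhLlAAEE=16 HhLlAAEe=16 HhLlAaEE=16 HhLlAaEe=16 HhllAAEE=8 HhllAAEe=8 HhllAaEE=8 HhllAaEe=8 hhLLAAEE=4 hhLLAAEe=4 hhLLAaEE=4 hhLLAaEe=4 hhLlAAEE=8 hhLlAAEe=8 hhLlAaEE=8 hhLlAaEe=8 hhllAAEE=4 hhllAAEe=4 hhllAaEE=4 hhllAaEe=4
hhLLAaEE hits 4/256; gcd=4; 4÷4/256÷4 = 1/64

P(hhLLAaEE) = 1/64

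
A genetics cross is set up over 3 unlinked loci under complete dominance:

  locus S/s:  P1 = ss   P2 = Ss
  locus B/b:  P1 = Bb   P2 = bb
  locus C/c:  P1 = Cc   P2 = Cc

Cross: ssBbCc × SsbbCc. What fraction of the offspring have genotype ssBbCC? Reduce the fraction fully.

ssBbCc gametes: sBC×2, sBc×2, sbC×2, sbc×2
SsbbCc gametes: SbC×2, Sbc×2, sbC×2, sbc×2
ssBbCc×SsbbCc grid (8·8=64): SsBbCC=4 SsBbCc=8 SsBbcc=4 SsbbCC=4 SsbbCc=8 Ssbbcc=4 ssBbCC=4 ssBbCc=8 ssBbcc=4 ssbbCC=4 ssbbCc=8 ssbbcc=4
ssBbCC hits 4/64; gcd=4; 4÷4/64÷4 = 1/16

P(ssBbCC) = 1/16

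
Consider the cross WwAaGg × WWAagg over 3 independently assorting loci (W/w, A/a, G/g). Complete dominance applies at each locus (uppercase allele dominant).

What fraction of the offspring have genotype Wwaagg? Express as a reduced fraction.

P(Wwaagg) = 1/16

WwAaGg gametes: WAG×1, WAg×1, WaG×1, Wag×1, wAG×1, wAg×1, waG×1, wag×1
WWAagg gametes: WAg×4, Wag×4
WwAaGg×WWAagg grid (8·8=64): WWAAGg=4 WWAAgg=4 WWAaGg=8 WWAagg=8 WWaaGg=4 WWaagg=4 WwAAGg=4 WwAAgg=4 WwAaGg=8 WwAagg=8 WwaaGg=4 Wwaagg=4
Wwaagg hits 4/64; gcd=4; 4÷4/64÷4 = 1/16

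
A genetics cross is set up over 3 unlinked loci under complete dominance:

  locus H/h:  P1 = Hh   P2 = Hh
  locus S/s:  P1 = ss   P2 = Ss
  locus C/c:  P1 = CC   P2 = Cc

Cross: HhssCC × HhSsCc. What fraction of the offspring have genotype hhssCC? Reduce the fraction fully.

P(hhssCC) = 1/16

HhssCC gametes: HsC×4, hsC×4
HhSsCc gametes: HSC×1, HSc×1, HsC×1, Hsc×1, hSC×1, hSc×1, hsC×1, hsc×1
HhssCC×HhSsCc grid (8·8=64): HHSsCC=4 HHSsCc=4 HHssCC=4 HHssCc=4 HhSsCC=8 HhSsCc=8 HhssCC=8 HhssCc=8 hhSsCC=4 hhSsCc=4 hhssCC=4 hhssCc=4
hhssCC hits 4/64; gcd=4; 4÷4/64÷4 = 1/16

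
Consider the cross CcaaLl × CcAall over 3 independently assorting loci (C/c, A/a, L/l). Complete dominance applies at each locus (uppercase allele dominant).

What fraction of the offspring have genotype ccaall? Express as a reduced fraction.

P(ccaall) = 1/16

CcaaLl gametes: CaL×2, Cal×2, caL×2, cal×2
CcAall gametes: CAl×2, Cal×2, cAl×2, cal×2
CcaaLl×CcAall grid (8·8=64): CCAaLl=4 CCAall=4 CCaaLl=4 CCaall=4 CcAaLl=8 CcAall=8 CcaaLl=8 Ccaall=8 ccAaLl=4 ccAall=4 ccaaLl=4 ccaall=4
ccaall hits 4/64; gcd=4; 4÷4/64÷4 = 1/16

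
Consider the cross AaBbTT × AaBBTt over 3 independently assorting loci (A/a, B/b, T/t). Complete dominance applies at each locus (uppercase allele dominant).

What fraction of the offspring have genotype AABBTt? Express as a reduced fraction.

P(AABBTt) = 1/16

AaBbTT gametes: ABT×2, AbT×2, aBT×2, abT×2
AaBBTt gametes: ABT×2, ABt×2, aBT×2, aBt×2
AaBbTT×AaBBTt grid (8·8=64): AABBTT=4 AABBTt=4 AABbTT=4 AABbTt=4 AaBBTT=8 AaBBTt=8 AaBbTT=8 AaBbTt=8 aaBBTT=4 aaBBTt=4 aaBbTT=4 aaBbTt=4
AABBTt hits 4/64; gcd=4; 4÷4/64÷4 = 1/16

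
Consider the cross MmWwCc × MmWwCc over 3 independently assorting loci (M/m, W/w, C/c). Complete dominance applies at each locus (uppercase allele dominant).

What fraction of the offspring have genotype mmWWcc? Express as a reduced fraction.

P(mmWWcc) = 1/64

MmWwCc gametes: MWC×1, MWc×1, MwC×1, Mwc×1, mWC×1, mWc×1, mwC×1, mwc×1
MmWwCc gametes: MWC×1, MWc×1, MwC×1, Mwc×1, mWC×1, mWc×1, mwC×1, mwc×1
MmWwCc×MmWwCc grid (8·8=64): MMWWCC=1 MMWWCc=2 MMWWcc=1 MMWwCC=2 MMWwCc=4 MMWwcc=2 MMwwCC=1 MMwwCc=2 MMwwcc=1 MmWWCC=2 MmWWCc=4 MmWWcc=2 MmWwCC=4 MmWwCc=8 MmWwcc=4 MmwwCC=2 MmwwCc=4 Mmwwcc=2 mmWWCC=1 mmWWCc=2 mmWWcc=1 mmWwCC=2 mmWwCc=4 mmWwcc=2 mmwwCC=1 mmwwCc=2 mmwwcc=1
mmWWcc hits 1/64; gcd=1; 1÷1/64÷1 = 1/64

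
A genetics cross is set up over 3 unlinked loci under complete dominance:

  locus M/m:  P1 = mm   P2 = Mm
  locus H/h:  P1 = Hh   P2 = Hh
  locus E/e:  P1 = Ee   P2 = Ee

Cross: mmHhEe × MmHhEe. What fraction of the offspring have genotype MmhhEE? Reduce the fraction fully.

P(MmhhEE) = 1/32

mmHhEe gametes: mHE×2, mHe×2, mhE×2, mhe×2
MmHhEe gametes: MHE×1, MHe×1, MhE×1, Mhe×1, mHE×1, mHe×1, mhE×1, mhe×1
mmHhEe×MmHhEe grid (8·8=64): MmHHEE=2 MmHHEe=4 MmHHee=2 MmHhEE=4 MmHhEe=8 MmHhee=4 MmhhEE=2 MmhhEe=4 Mmhhee=2 mmHHEE=2 mmHHEe=4 mmHHee=2 mmHhEE=4 mmHhEe=8 mmHhee=4 mmhhEE=2 mmhhEe=4 mmhhee=2
MmhhEE hits 2/64; gcd=2; 2÷2/64÷2 = 1/32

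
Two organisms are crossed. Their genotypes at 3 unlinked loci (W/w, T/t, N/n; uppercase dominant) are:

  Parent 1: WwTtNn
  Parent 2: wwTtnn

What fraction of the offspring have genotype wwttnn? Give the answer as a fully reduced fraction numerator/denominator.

WwTtNn gametes: WTN×1, WTn×1, WtN×1, Wtn×1, wTN×1, wTn×1, wtN×1, wtn×1
wwTtnn gametes: wTn×4, wtn×4
WwTtNn×wwTtnn grid (8·8=64): WwTTNn=4 WwTTnn=4 WwTtNn=8 WwTtnn=8 WwttNn=4 Wwttnn=4 wwTTNn=4 wwTTnn=4 wwTtNn=8 wwTtnn=8 wwttNn=4 wwttnn=4
wwttnn hits 4/64; gcd=4; 4÷4/64÷4 = 1/16

P(wwttnn) = 1/16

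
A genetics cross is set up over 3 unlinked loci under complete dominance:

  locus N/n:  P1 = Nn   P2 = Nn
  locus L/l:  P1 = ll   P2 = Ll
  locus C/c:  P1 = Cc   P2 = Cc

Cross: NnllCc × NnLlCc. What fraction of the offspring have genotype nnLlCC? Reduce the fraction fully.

P(nnLlCC) = 1/32

NnllCc gametes: NlC×2, Nlc×2, nlC×2, nlc×2
NnLlCc gametes: NLC×1, NLc×1, NlC×1, Nlc×1, nLC×1, nLc×1, nlC×1, nlc×1
NnllCc×NnLlCc grid (8·8=64): NNLlCC=2 NNLlCc=4 NNLlcc=2 NNllCC=2 NNllCc=4 NNllcc=2 NnLlCC=4 NnLlCc=8 NnLlcc=4 NnllCC=4 NnllCc=8 Nnllcc=4 nnLlCC=2 nnLlCc=4 nnLlcc=2 nnllCC=2 nnllCc=4 nnllcc=2
nnLlCC hits 2/64; gcd=2; 2÷2/64÷2 = 1/32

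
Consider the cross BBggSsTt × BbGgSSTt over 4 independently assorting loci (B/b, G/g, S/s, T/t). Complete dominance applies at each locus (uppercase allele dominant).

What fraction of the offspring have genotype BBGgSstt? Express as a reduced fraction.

BBggSsTt gametes: BgST×4, BgSt×4, BgsT×4, Bgst×4
BbGgSSTt gametes: BGST×2, BGSt×2, BgST×2, BgSt×2, bGST×2, bGSt×2, bgST×2, bgSt×2
BBggSsTt×BbGgSSTt grid (16·16=256): BBGgSSTT=8 BBGgSSTt=16 BBGgSStt=8 BBGgSsTT=8 BBGgSsTt=16 BBGgSstt=8 BBggSSTT=8 BBggSSTt=16 BBggSStt=8 BBggSsTT=8 BBggSsTt=16 BBggSstt=8 BbGgSSTT=8 BbGgSSTt=16 BbGgSStt=8 BbGgSsTT=8 BbGgSsTt=16 BbGgSstt=8 BbggSSTT=8 BbggSSTt=16 BbggSStt=8 BbggSsTT=8 BbggSsTt=16 BbggSstt=8
BBGgSstt hits 8/256; gcd=8; 8÷8/256÷8 = 1/32

P(BBGgSstt) = 1/32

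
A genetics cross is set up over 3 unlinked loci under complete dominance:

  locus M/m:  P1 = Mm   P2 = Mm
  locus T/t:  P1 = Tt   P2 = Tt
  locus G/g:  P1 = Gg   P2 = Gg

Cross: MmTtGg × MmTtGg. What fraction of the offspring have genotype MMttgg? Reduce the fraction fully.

P(MMttgg) = 1/64

MmTtGg gametes: MTG×1, MTg×1, MtG×1, Mtg×1, mTG×1, mTg×1, mtG×1, mtg×1
MmTtGg gametes: MTG×1, MTg×1, MtG×1, Mtg×1, mTG×1, mTg×1, mtG×1, mtg×1
MmTtGg×MmTtGg grid (8·8=64): MMTTGG=1 MMTTGg=2 MMTTgg=1 MMTtGG=2 MMTtGg=4 MMTtgg=2 MMttGG=1 MMttGg=2 MMttgg=1 MmTTGG=2 MmTTGg=4 MmTTgg=2 MmTtGG=4 MmTtGg=8 MmTtgg=4 MmttGG=2 MmttGg=4 Mmttgg=2 mmTTGG=1 mmTTGg=2 mmTTgg=1 mmTtGG=2 mmTtGg=4 mmTtgg=2 mmttGG=1 mmttGg=2 mmttgg=1
MMttgg hits 1/64; gcd=1; 1÷1/64÷1 = 1/64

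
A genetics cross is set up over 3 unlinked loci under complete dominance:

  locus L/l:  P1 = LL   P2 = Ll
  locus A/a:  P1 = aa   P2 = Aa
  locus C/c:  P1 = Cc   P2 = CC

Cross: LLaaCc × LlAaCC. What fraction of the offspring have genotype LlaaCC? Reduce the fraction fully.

LLaaCc gametes: LaC×4, Lac×4
LlAaCC gametes: LAC×2, LaC×2, lAC×2, laC×2
LLaaCc×LlAaCC grid (8·8=64): LLAaCC=8 LLAaCc=8 LLaaCC=8 LLaaCc=8 LlAaCC=8 LlAaCc=8 LlaaCC=8 LlaaCc=8
LlaaCC hits 8/64; gcd=8; 8÷8/64÷8 = 1/8

P(LlaaCC) = 1/8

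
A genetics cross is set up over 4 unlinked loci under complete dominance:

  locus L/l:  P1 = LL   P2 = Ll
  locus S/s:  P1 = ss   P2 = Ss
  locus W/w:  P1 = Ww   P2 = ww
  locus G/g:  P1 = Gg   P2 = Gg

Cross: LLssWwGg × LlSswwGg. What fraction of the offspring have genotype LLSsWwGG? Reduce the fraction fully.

P(LLSsWwGG) = 1/32

LLssWwGg gametes: LsWG×4, LsWg×4, LswG×4, Lswg×4
LlSswwGg gametes: LSwG×2, LSwg×2, LswG×2, Lswg×2, lSwG×2, lSwg×2, lswG×2, lswg×2
LLssWwGg×LlSswwGg grid (16·16=256): LLSsWwGG=8 LLSsWwGg=16 LLSsWwgg=8 LLSswwGG=8 LLSswwGg=16 LLSswwgg=8 LLssWwGG=8 LLssWwGg=16 LLssWwgg=8 LLsswwGG=8 LLsswwGg=16 LLsswwgg=8 LlSsWwGG=8 LlSsWwGg=16 LlSsWwgg=8 LlSswwGG=8 LlSswwGg=16 LlSswwgg=8 LlssWwGG=8 LlssWwGg=16 LlssWwgg=8 LlsswwGG=8 LlsswwGg=16 Llsswwgg=8
LLSsWwGG hits 8/256; gcd=8; 8÷8/256÷8 = 1/32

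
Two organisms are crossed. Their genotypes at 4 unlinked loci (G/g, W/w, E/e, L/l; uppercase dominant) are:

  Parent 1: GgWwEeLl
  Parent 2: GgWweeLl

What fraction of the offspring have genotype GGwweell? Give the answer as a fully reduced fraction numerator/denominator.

P(GGwweell) = 1/128

GgWwEeLl gametes: GWEL×1, GWEl×1, GWeL×1, GWel×1, GwEL×1, GwEl×1, GweL×1, Gwel×1, gWEL×1, gWEl×1, gWeL×1, gWel×1, gwEL×1, gwEl×1, gweL×1, gwel×1
GgWweeLl gametes: GWeL×2, GWel×2, GweL×2, Gwel×2, gWeL×2, gWel×2, gweL×2, gwel×2
GgWwEeLl×GgWweeLl grid (16·16=256): GGWWEeLL=2 GGWWEeLl=4 GGWWEell=2 GGWWeeLL=2 GGWWeeLl=4 GGWWeell=2 GGWwEeLL=4 GGWwEeLl=8 GGWwEell=4 GGWweeLL=4 GGWweeLl=8 GGWweell=4 GGwwEeLL=2 GGwwEeLl=4 GGwwEell=2 GGwweeLL=2 GGwweeLl=4 GGwweell=2 GgWWEeLL=4 GgWWEeLl=8 GgWWEell=4 GgWWeeLL=4 GgWWeeLl=8 GgWWeell=4 GgWwEeLL=8 GgWwEeLl=16 GgWwEell=8 GgWweeLL=8 GgWweeLl=16 GgWweell=8 GgwwEeLL=4 GgwwEeLl=8 GgwwEell=4 GgwweeLL=4 GgwweeLl=8 Ggwweell=4 ggWWEeLL=2 ggWWEeLl=4 ggWWEell=2 ggWWeeLL=2 ggWWeeLl=4 ggWWeell=2 ggWwEeLL=4 ggWwEeLl=8 ggWwEell=4 ggWweeLL=4 ggWweeLl=8 ggWweell=4 ggwwEeLL=2 ggwwEeLl=4 ggwwEell=2 ggwweeLL=2 ggwweeLl=4 ggwweell=2
GGwweell hits 2/256; gcd=2; 2÷2/256÷2 = 1/128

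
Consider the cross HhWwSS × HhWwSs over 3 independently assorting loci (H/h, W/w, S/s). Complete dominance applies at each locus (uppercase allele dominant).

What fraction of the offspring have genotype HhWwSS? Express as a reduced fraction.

HhWwSS gametes: HWS×2, HwS×2, hWS×2, hwS×2
HhWwSs gametes: HWS×1, HWs×1, HwS×1, Hws×1, hWS×1, hWs×1, hwS×1, hws×1
HhWwSS×HhWwSs grid (8·8=64): HHWWSS=2 HHWWSs=2 HHWwSS=4 HHWwSs=4 HHwwSS=2 HHwwSs=2 HhWWSS=4 HhWWSs=4 HhWwSS=8 HhWwSs=8 HhwwSS=4 HhwwSs=4 hhWWSS=2 hhWWSs=2 hhWwSS=4 hhWwSs=4 hhwwSS=2 hhwwSs=2
HhWwSS hits 8/64; gcd=8; 8÷8/64÷8 = 1/8

P(HhWwSS) = 1/8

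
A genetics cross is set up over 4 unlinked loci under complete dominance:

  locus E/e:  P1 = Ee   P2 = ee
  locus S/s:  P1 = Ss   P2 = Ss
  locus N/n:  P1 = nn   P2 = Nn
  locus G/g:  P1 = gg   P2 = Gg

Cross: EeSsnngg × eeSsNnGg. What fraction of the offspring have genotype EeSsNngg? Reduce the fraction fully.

EeSsnngg gametes: ESng×4, Esng×4, eSng×4, esng×4
eeSsNnGg gametes: eSNG×2, eSNg×2, eSnG×2, eSng×2, esNG×2, esNg×2, esnG×2, esng×2
EeSsnngg×eeSsNnGg grid (16·16=256): EeSSNnGg=8 EeSSNngg=8 EeSSnnGg=8 EeSSnngg=8 EeSsNnGg=16 EeSsNngg=16 EeSsnnGg=16 EeSsnngg=16 EessNnGg=8 EessNngg=8 EessnnGg=8 Eessnngg=8 eeSSNnGg=8 eeSSNngg=8 eeSSnnGg=8 eeSSnngg=8 eeSsNnGg=16 eeSsNngg=16 eeSsnnGg=16 eeSsnngg=16 eessNnGg=8 eessNngg=8 eessnnGg=8 eessnngg=8
EeSsNngg hits 16/256; gcd=16; 16÷16/256÷16 = 1/16

P(EeSsNngg) = 1/16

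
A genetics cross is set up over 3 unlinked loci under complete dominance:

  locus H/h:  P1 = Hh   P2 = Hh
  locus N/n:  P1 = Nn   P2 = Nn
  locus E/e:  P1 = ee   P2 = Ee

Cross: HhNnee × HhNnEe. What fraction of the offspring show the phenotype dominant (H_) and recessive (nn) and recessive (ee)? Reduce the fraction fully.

HhNnee gametes: HNe×2, Hne×2, hNe×2, hne×2
HhNnEe gametes: HNE×1, HNe×1, HnE×1, Hne×1, hNE×1, hNe×1, hnE×1, hne×1
HhNnee×HhNnEe grid (8·8=64): HHNNEe=2 HHNNee=2 HHNnEe=4 HHNnee=4 HHnnEe=2 HHnnee=2 HhNNEe=4 HhNNee=4 HhNnEe=8 HhNnee=8 HhnnEe=4 Hhnnee=4 hhNNEe=2 hhNNee=2 hhNnEe=4 hhNnee=4 hhnnEe=2 hhnnee=2
H_ nn ee hits 6/64; gcd=2; 6÷2/64÷2 = 3/32

P(H_ nn ee) = 3/32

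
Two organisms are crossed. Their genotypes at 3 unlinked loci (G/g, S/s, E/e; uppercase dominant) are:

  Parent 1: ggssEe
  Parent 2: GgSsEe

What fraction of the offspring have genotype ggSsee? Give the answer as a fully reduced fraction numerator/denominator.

P(ggSsee) = 1/16

ggssEe gametes: gsE×4, gse×4
GgSsEe gametes: GSE×1, GSe×1, GsE×1, Gse×1, gSE×1, gSe×1, gsE×1, gse×1
ggssEe×GgSsEe grid (8·8=64): GgSsEE=4 GgSsEe=8 GgSsee=4 GgssEE=4 GgssEe=8 Ggssee=4 ggSsEE=4 ggSsEe=8 ggSsee=4 ggssEE=4 ggssEe=8 ggssee=4
ggSsee hits 4/64; gcd=4; 4÷4/64÷4 = 1/16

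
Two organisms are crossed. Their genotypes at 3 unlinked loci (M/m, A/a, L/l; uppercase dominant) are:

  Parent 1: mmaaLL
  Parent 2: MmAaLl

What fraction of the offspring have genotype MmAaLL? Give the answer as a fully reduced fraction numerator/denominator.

P(MmAaLL) = 1/8

mmaaLL gametes: maL×8
MmAaLl gametes: MAL×1, MAl×1, MaL×1, Mal×1, mAL×1, mAl×1, maL×1, mal×1
mmaaLL×MmAaLl grid (8·8=64): MmAaLL=8 MmAaLl=8 MmaaLL=8 MmaaLl=8 mmAaLL=8 mmAaLl=8 mmaaLL=8 mmaaLl=8
MmAaLL hits 8/64; gcd=8; 8÷8/64÷8 = 1/8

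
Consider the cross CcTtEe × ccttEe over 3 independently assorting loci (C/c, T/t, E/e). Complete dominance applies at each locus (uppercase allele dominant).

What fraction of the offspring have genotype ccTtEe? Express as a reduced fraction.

CcTtEe gametes: CTE×1, CTe×1, CtE×1, Cte×1, cTE×1, cTe×1, ctE×1, cte×1
ccttEe gametes: ctE×4, cte×4
CcTtEe×ccttEe grid (8·8=64): CcTtEE=4 CcTtEe=8 CcTtee=4 CcttEE=4 CcttEe=8 Ccttee=4 ccTtEE=4 ccTtEe=8 ccTtee=4 ccttEE=4 ccttEe=8 ccttee=4
ccTtEe hits 8/64; gcd=8; 8÷8/64÷8 = 1/8

P(ccTtEe) = 1/8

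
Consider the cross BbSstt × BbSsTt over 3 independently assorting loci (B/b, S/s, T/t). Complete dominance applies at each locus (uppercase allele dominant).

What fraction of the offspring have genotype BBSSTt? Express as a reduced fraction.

P(BBSSTt) = 1/32

BbSstt gametes: BSt×2, Bst×2, bSt×2, bst×2
BbSsTt gametes: BST×1, BSt×1, BsT×1, Bst×1, bST×1, bSt×1, bsT×1, bst×1
BbSstt×BbSsTt grid (8·8=64): BBSSTt=2 BBSStt=2 BBSsTt=4 BBSstt=4 BBssTt=2 BBsstt=2 BbSSTt=4 BbSStt=4 BbSsTt=8 BbSstt=8 BbssTt=4 Bbsstt=4 bbSSTt=2 bbSStt=2 bbSsTt=4 bbSstt=4 bbssTt=2 bbsstt=2
BBSSTt hits 2/64; gcd=2; 2÷2/64÷2 = 1/32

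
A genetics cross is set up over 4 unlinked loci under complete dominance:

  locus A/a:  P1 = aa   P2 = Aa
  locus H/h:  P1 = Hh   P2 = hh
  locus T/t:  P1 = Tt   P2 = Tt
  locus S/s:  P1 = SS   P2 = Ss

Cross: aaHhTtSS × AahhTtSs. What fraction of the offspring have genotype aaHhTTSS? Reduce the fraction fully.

P(aaHhTTSS) = 1/32

aaHhTtSS gametes: aHTS×4, aHtS×4, ahTS×4, ahtS×4
AahhTtSs gametes: AhTS×2, AhTs×2, AhtS×2, Ahts×2, ahTS×2, ahTs×2, ahtS×2, ahts×2
aaHhTtSS×AahhTtSs grid (16·16=256): AaHhTTSS=8 AaHhTTSs=8 AaHhTtSS=16 AaHhTtSs=16 AaHhttSS=8 AaHhttSs=8 AahhTTSS=8 AahhTTSs=8 AahhTtSS=16 AahhTtSs=16 AahhttSS=8 AahhttSs=8 aaHhTTSS=8 aaHhTTSs=8 aaHhTtSS=16 aaHhTtSs=16 aaHhttSS=8 aaHhttSs=8 aahhTTSS=8 aahhTTSs=8 aahhTtSS=16 aahhTtSs=16 aahhttSS=8 aahhttSs=8
aaHhTTSS hits 8/256; gcd=8; 8÷8/256÷8 = 1/32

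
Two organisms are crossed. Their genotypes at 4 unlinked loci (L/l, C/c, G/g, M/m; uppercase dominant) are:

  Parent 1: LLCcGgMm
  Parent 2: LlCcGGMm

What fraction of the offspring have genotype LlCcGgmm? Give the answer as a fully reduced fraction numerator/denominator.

LLCcGgMm gametes: LCGM×2, LCGm×2, LCgM×2, LCgm×2, LcGM×2, LcGm×2, LcgM×2, Lcgm×2
LlCcGGMm gametes: LCGM×2, LCGm×2, LcGM×2, LcGm×2, lCGM×2, lCGm×2, lcGM×2, lcGm×2
LLCcGgMm×LlCcGGMm grid (16·16=256): LLCCGGMM=4 LLCCGGMm=8 LLCCGGmm=4 LLCCGgMM=4 LLCCGgMm=8 LLCCGgmm=4 LLCcGGMM=8 LLCcGGMm=16 LLCcGGmm=8 LLCcGgMM=8 LLCcGgMm=16 LLCcGgmm=8 LLccGGMM=4 LLccGGMm=8 LLccGGmm=4 LLccGgMM=4 LLccGgMm=8 LLccGgmm=4 LlCCGGMM=4 LlCCGGMm=8 LlCCGGmm=4 LlCCGgMM=4 LlCCGgMm=8 LlCCGgmm=4 LlCcGGMM=8 LlCcGGMm=16 LlCcGGmm=8 LlCcGgMM=8 LlCcGgMm=16 LlCcGgmm=8 LlccGGMM=4 LlccGGMm=8 LlccGGmm=4 LlccGgMM=4 LlccGgMm=8 LlccGgmm=4
LlCcGgmm hits 8/256; gcd=8; 8÷8/256÷8 = 1/32

P(LlCcGgmm) = 1/32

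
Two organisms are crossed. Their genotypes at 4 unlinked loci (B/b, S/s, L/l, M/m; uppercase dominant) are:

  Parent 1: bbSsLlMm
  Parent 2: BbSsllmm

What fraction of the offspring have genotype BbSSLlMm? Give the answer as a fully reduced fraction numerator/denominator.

bbSsLlMm gametes: bSLM×2, bSLm×2, bSlM×2, bSlm×2, bsLM×2, bsLm×2, bslM×2, bslm×2
BbSsllmm gametes: BSlm×4, Bslm×4, bSlm×4, bslm×4
bbSsLlMm×BbSsllmm grid (16·16=256): BbSSLlMm=8 BbSSLlmm=8 BbSSllMm=8 BbSSllmm=8 BbSsLlMm=16 BbSsLlmm=16 BbSsllMm=16 BbSsllmm=16 BbssLlMm=8 BbssLlmm=8 BbssllMm=8 Bbssllmm=8 bbSSLlMm=8 bbSSLlmm=8 bbSSllMm=8 bbSSllmm=8 bbSsLlMm=16 bbSsLlmm=16 bbSsllMm=16 bbSsllmm=16 bbssLlMm=8 bbssLlmm=8 bbssllMm=8 bbssllmm=8
BbSSLlMm hits 8/256; gcd=8; 8÷8/256÷8 = 1/32

P(BbSSLlMm) = 1/32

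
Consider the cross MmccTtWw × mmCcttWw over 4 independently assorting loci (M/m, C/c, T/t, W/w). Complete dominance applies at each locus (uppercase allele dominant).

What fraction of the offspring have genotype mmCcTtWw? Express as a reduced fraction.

MmccTtWw gametes: McTW×2, McTw×2, MctW×2, Mctw×2, mcTW×2, mcTw×2, mctW×2, mctw×2
mmCcttWw gametes: mCtW×4, mCtw×4, mctW×4, mctw×4
MmccTtWw×mmCcttWw grid (16·16=256): MmCcTtWW=8 MmCcTtWw=16 MmCcTtww=8 MmCcttWW=8 MmCcttWw=16 MmCcttww=8 MmccTtWW=8 MmccTtWw=16 MmccTtww=8 MmccttWW=8 MmccttWw=16 Mmccttww=8 mmCcTtWW=8 mmCcTtWw=16 mmCcTtww=8 mmCcttWW=8 mmCcttWw=16 mmCcttww=8 mmccTtWW=8 mmccTtWw=16 mmccTtww=8 mmccttWW=8 mmccttWw=16 mmccttww=8
mmCcTtWw hits 16/256; gcd=16; 16÷16/256÷16 = 1/16

P(mmCcTtWw) = 1/16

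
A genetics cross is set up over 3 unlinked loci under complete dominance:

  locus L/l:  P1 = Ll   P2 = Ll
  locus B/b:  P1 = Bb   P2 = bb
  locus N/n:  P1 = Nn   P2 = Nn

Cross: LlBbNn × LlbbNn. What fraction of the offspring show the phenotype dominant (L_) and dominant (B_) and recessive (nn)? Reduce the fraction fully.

LlBbNn gametes: LBN×1, LBn×1, LbN×1, Lbn×1, lBN×1, lBn×1, lbN×1, lbn×1
LlbbNn gametes: LbN×2, Lbn×2, lbN×2, lbn×2
LlBbNn×LlbbNn grid (8·8=64): LLBbNN=2 LLBbNn=4 LLBbnn=2 LLbbNN=2 LLbbNn=4 LLbbnn=2 LlBbNN=4 LlBbNn=8 LlBbnn=4 LlbbNN=4 LlbbNn=8 Llbbnn=4 llBbNN=2 llBbNn=4 llBbnn=2 llbbNN=2 llbbNn=4 llbbnn=2
L_ B_ nn hits 6/64; gcd=2; 6÷2/64÷2 = 3/32

P(L_ B_ nn) = 3/32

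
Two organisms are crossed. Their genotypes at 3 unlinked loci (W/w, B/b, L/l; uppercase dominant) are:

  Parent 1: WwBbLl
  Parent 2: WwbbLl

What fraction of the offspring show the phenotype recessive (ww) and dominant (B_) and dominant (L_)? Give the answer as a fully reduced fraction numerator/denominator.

WwBbLl gametes: WBL×1, WBl×1, WbL×1, Wbl×1, wBL×1, wBl×1, wbL×1, wbl×1
WwbbLl gametes: WbL×2, Wbl×2, wbL×2, wbl×2
WwBbLl×WwbbLl grid (8·8=64): WWBbLL=2 WWBbLl=4 WWBbll=2 WWbbLL=2 WWbbLl=4 WWbbll=2 WwBbLL=4 WwBbLl=8 WwBbll=4 WwbbLL=4 WwbbLl=8 Wwbbll=4 wwBbLL=2 wwBbLl=4 wwBbll=2 wwbbLL=2 wwbbLl=4 wwbbll=2
ww B_ L_ hits 6/64; gcd=2; 6÷2/64÷2 = 3/32

P(ww B_ L_) = 3/32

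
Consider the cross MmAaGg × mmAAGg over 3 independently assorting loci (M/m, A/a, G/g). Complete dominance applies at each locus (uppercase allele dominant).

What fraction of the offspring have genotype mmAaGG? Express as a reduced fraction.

MmAaGg gametes: MAG×1, MAg×1, MaG×1, Mag×1, mAG×1, mAg×1, maG×1, mag×1
mmAAGg gametes: mAG×4, mAg×4
MmAaGg×mmAAGg grid (8·8=64): MmAAGG=4 MmAAGg=8 MmAAgg=4 MmAaGG=4 MmAaGg=8 MmAagg=4 mmAAGG=4 mmAAGg=8 mmAAgg=4 mmAaGG=4 mmAaGg=8 mmAagg=4
mmAaGG hits 4/64; gcd=4; 4÷4/64÷4 = 1/16

P(mmAaGG) = 1/16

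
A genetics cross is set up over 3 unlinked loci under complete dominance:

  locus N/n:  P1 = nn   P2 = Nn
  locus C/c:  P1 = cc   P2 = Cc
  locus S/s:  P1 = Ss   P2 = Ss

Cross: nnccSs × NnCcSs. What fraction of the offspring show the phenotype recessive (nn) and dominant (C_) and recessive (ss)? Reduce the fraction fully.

nnccSs gametes: ncS×4, ncs×4
NnCcSs gametes: NCS×1, NCs×1, NcS×1, Ncs×1, nCS×1, nCs×1, ncS×1, ncs×1
nnccSs×NnCcSs grid (8·8=64): NnCcSS=4 NnCcSs=8 NnCcss=4 NnccSS=4 NnccSs=8 Nnccss=4 nnCcSS=4 nnCcSs=8 nnCcss=4 nnccSS=4 nnccSs=8 nnccss=4
nn C_ ss hits 4/64; gcd=4; 4÷4/64÷4 = 1/16

P(nn C_ ss) = 1/16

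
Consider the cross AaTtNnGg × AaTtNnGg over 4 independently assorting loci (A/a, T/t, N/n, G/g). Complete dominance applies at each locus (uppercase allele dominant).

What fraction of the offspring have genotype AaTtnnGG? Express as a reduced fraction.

P(AaTtnnGG) = 1/64

AaTtNnGg gametes: ATNG×1, ATNg×1, ATnG×1, ATng×1, AtNG×1, AtNg×1, AtnG×1, Atng×1, aTNG×1, aTNg×1, aTnG×1, aTng×1, atNG×1, atNg×1, atnG×1, atng×1
AaTtNnGg gametes: ATNG×1, ATNg×1, ATnG×1, ATng×1, AtNG×1, AtNg×1, AtnG×1, Atng×1, aTNG×1, aTNg×1, aTnG×1, aTng×1, atNG×1, atNg×1, atnG×1, atng×1
AaTtNnGg×AaTtNnGg grid (16·16=256): AATTNNGG=1 AATTNNGg=2 AATTNNgg=1 AATTNnGG=2 AATTNnGg=4 AATTNngg=2 AATTnnGG=1 AATTnnGg=2 AATTnngg=1 AATtNNGG=2 AATtNNGg=4 AATtNNgg=2 AATtNnGG=4 AATtNnGg=8 AATtNngg=4 AATtnnGG=2 AATtnnGg=4 AATtnngg=2 AAttNNGG=1 AAttNNGg=2 AAttNNgg=1 AAttNnGG=2 AAttNnGg=4 AAttNngg=2 AAttnnGG=1 AAttnnGg=2 AAttnngg=1 AaTTNNGG=2 AaTTNNGg=4 AaTTNNgg=2 AaTTNnGG=4 AaTTNnGg=8 AaTTNngg=4 AaTTnnGG=2 AaTTnnGg=4 AaTTnngg=2 AaTtNNGG=4 AaTtNNGg=8 AaTtNNgg=4 AaTtNnGG=8 AaTtNnGg=16 AaTtNngg=8 AaTtnnGG=4 AaTtnnGg=8 AaTtnngg=4 AattNNGG=2 AattNNGg=4 AattNNgg=2 AattNnGG=4 AattNnGg=8 AattNngg=4 AattnnGG=2 AattnnGg=4 Aattnngg=2 aaTTNNGG=1 aaTTNNGg=2 aaTTNNgg=1 aaTTNnGG=2 aaTTNnGg=4 aaTTNngg=2 aaTTnnGG=1 aaTTnnGg=2 aaTTnngg=1 aaTtNNGG=2 aaTtNNGg=4 aaTtNNgg=2 aaTtNnGG=4 aaTtNnGg=8 aaTtNngg=4 aaTtnnGG=2 aaTtnnGg=4 aaTtnngg=2 aattNNGG=1 aattNNGg=2 aattNNgg=1 aattNnGG=2 aattNnGg=4 aattNngg=2 aattnnGG=1 aattnnGg=2 aattnngg=1
AaTtnnGG hits 4/256; gcd=4; 4÷4/256÷4 = 1/64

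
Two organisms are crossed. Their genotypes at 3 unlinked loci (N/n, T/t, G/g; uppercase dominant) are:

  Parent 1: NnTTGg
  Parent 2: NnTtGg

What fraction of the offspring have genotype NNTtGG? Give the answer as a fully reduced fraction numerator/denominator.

NnTTGg gametes: NTG×2, NTg×2, nTG×2, nTg×2
NnTtGg gametes: NTG×1, NTg×1, NtG×1, Ntg×1, nTG×1, nTg×1, ntG×1, ntg×1
NnTTGg×NnTtGg grid (8·8=64): NNTTGG=2 NNTTGg=4 NNTTgg=2 NNTtGG=2 NNTtGg=4 NNTtgg=2 NnTTGG=4 NnTTGg=8 NnTTgg=4 NnTtGG=4 NnTtGg=8 NnTtgg=4 nnTTGG=2 nnTTGg=4 nnTTgg=2 nnTtGG=2 nnTtGg=4 nnTtgg=2
NNTtGG hits 2/64; gcd=2; 2÷2/64÷2 = 1/32

P(NNTtGG) = 1/32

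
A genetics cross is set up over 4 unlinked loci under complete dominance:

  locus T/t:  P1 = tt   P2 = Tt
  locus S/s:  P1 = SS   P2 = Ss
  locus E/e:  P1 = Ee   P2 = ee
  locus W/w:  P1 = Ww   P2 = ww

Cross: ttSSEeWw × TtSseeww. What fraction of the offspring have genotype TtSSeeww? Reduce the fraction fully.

ttSSEeWw gametes: tSEW×4, tSEw×4, tSeW×4, tSew×4
TtSseeww gametes: TSew×4, Tsew×4, tSew×4, tsew×4
ttSSEeWw×TtSseeww grid (16·16=256): TtSSEeWw=16 TtSSEeww=16 TtSSeeWw=16 TtSSeeww=16 TtSsEeWw=16 TtSsEeww=16 TtSseeWw=16 TtSseeww=16 ttSSEeWw=16 ttSSEeww=16 ttSSeeWw=16 ttSSeeww=16 ttSsEeWw=16 ttSsEeww=16 ttSseeWw=16 ttSseeww=16
TtSSeeww hits 16/256; gcd=16; 16÷16/256÷16 = 1/16

P(TtSSeeww) = 1/16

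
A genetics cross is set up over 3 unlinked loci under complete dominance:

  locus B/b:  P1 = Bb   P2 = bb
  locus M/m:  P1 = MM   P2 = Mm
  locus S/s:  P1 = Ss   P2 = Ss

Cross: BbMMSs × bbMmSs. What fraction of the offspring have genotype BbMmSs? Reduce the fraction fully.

P(BbMmSs) = 1/8

BbMMSs gametes: BMS×2, BMs×2, bMS×2, bMs×2
bbMmSs gametes: bMS×2, bMs×2, bmS×2, bms×2
BbMMSs×bbMmSs grid (8·8=64): BbMMSS=4 BbMMSs=8 BbMMss=4 BbMmSS=4 BbMmSs=8 BbMmss=4 bbMMSS=4 bbMMSs=8 bbMMss=4 bbMmSS=4 bbMmSs=8 bbMmss=4
BbMmSs hits 8/64; gcd=8; 8÷8/64÷8 = 1/8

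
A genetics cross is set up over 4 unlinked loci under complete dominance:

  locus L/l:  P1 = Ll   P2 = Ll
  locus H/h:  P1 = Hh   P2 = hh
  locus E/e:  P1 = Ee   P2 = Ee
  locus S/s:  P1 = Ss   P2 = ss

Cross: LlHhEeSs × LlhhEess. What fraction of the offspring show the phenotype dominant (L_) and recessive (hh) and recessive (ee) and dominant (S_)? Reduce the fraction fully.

P(L_ hh ee S_) = 3/64

LlHhEeSs gametes: LHES×1, LHEs×1, LHeS×1, LHes×1, LhES×1, LhEs×1, LheS×1, Lhes×1, lHES×1, lHEs×1, lHeS×1, lHes×1, lhES×1, lhEs×1, lheS×1, lhes×1
LlhhEess gametes: LhEs×4, Lhes×4, lhEs×4, lhes×4
LlHhEeSs×LlhhEess grid (16·16=256): LLHhEESs=4 LLHhEEss=4 LLHhEeSs=8 LLHhEess=8 LLHheeSs=4 LLHheess=4 LLhhEESs=4 LLhhEEss=4 LLhhEeSs=8 LLhhEess=8 LLhheeSs=4 LLhheess=4 LlHhEESs=8 LlHhEEss=8 LlHhEeSs=16 LlHhEess=16 LlHheeSs=8 LlHheess=8 LlhhEESs=8 LlhhEEss=8 LlhhEeSs=16 LlhhEess=16 LlhheeSs=8 Llhheess=8 llHhEESs=4 llHhEEss=4 llHhEeSs=8 llHhEess=8 llHheeSs=4 llHheess=4 llhhEESs=4 llhhEEss=4 llhhEeSs=8 llhhEess=8 llhheeSs=4 llhheess=4
L_ hh ee S_ hits 12/256; gcd=4; 12÷4/256÷4 = 3/64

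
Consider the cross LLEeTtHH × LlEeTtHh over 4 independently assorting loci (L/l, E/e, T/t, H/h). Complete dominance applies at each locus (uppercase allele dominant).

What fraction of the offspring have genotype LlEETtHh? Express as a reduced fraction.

LLEeTtHH gametes: LETH×4, LEtH×4, LeTH×4, LetH×4
LlEeTtHh gametes: LETH×1, LETh×1, LEtH×1, LEth×1, LeTH×1, LeTh×1, LetH×1, Leth×1, lETH×1, lETh×1, lEtH×1, lEth×1, leTH×1, leTh×1, letH×1, leth×1
LLEeTtHH×LlEeTtHh grid (16·16=256): LLEETTHH=4 LLEETTHh=4 LLEETtHH=8 LLEETtHh=8 LLEEttHH=4 LLEEttHh=4 LLEeTTHH=8 LLEeTTHh=8 LLEeTtHH=16 LLEeTtHh=16 LLEettHH=8 LLEettHh=8 LLeeTTHH=4 LLeeTTHh=4 LLeeTtHH=8 LLeeTtHh=8 LLeettHH=4 LLeettHh=4 LlEETTHH=4 LlEETTHh=4 LlEETtHH=8 LlEETtHh=8 LlEEttHH=4 LlEEttHh=4 LlEeTTHH=8 LlEeTTHh=8 LlEeTtHH=16 LlEeTtHh=16 LlEettHH=8 LlEettHh=8 LleeTTHH=4 LleeTTHh=4 LleeTtHH=8 LleeTtHh=8 LleettHH=4 LleettHh=4
LlEETtHh hits 8/256; gcd=8; 8÷8/256÷8 = 1/32

P(LlEETtHh) = 1/32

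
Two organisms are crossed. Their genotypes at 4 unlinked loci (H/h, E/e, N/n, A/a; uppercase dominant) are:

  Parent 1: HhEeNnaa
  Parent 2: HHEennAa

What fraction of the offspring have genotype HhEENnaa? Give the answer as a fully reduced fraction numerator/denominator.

HhEeNnaa gametes: HENa×2, HEna×2, HeNa×2, Hena×2, hENa×2, hEna×2, heNa×2, hena×2
HHEennAa gametes: HEnA×4, HEna×4, HenA×4, Hena×4
HhEeNnaa×HHEennAa grid (16·16=256): HHEENnAa=8 HHEENnaa=8 HHEEnnAa=8 HHEEnnaa=8 HHEeNnAa=16 HHEeNnaa=16 HHEennAa=16 HHEennaa=16 HHeeNnAa=8 HHeeNnaa=8 HHeennAa=8 HHeennaa=8 HhEENnAa=8 HhEENnaa=8 HhEEnnAa=8 HhEEnnaa=8 HhEeNnAa=16 HhEeNnaa=16 HhEennAa=16 HhEennaa=16 HheeNnAa=8 HheeNnaa=8 HheennAa=8 Hheennaa=8
HhEENnaa hits 8/256; gcd=8; 8÷8/256÷8 = 1/32

P(HhEENnaa) = 1/32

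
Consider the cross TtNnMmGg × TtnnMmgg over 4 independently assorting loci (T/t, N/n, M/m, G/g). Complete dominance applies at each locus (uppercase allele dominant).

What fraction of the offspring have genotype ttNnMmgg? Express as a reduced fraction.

P(ttNnMmgg) = 1/32

TtNnMmGg gametes: TNMG×1, TNMg×1, TNmG×1, TNmg×1, TnMG×1, TnMg×1, TnmG×1, Tnmg×1, tNMG×1, tNMg×1, tNmG×1, tNmg×1, tnMG×1, tnMg×1, tnmG×1, tnmg×1
TtnnMmgg gametes: TnMg×4, Tnmg×4, tnMg×4, tnmg×4
TtNnMmGg×TtnnMmgg grid (16·16=256): TTNnMMGg=4 TTNnMMgg=4 TTNnMmGg=8 TTNnMmgg=8 TTNnmmGg=4 TTNnmmgg=4 TTnnMMGg=4 TTnnMMgg=4 TTnnMmGg=8 TTnnMmgg=8 TTnnmmGg=4 TTnnmmgg=4 TtNnMMGg=8 TtNnMMgg=8 TtNnMmGg=16 TtNnMmgg=16 TtNnmmGg=8 TtNnmmgg=8 TtnnMMGg=8 TtnnMMgg=8 TtnnMmGg=16 TtnnMmgg=16 TtnnmmGg=8 Ttnnmmgg=8 ttNnMMGg=4 ttNnMMgg=4 ttNnMmGg=8 ttNnMmgg=8 ttNnmmGg=4 ttNnmmgg=4 ttnnMMGg=4 ttnnMMgg=4 ttnnMmGg=8 ttnnMmgg=8 ttnnmmGg=4 ttnnmmgg=4
ttNnMmgg hits 8/256; gcd=8; 8÷8/256÷8 = 1/32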